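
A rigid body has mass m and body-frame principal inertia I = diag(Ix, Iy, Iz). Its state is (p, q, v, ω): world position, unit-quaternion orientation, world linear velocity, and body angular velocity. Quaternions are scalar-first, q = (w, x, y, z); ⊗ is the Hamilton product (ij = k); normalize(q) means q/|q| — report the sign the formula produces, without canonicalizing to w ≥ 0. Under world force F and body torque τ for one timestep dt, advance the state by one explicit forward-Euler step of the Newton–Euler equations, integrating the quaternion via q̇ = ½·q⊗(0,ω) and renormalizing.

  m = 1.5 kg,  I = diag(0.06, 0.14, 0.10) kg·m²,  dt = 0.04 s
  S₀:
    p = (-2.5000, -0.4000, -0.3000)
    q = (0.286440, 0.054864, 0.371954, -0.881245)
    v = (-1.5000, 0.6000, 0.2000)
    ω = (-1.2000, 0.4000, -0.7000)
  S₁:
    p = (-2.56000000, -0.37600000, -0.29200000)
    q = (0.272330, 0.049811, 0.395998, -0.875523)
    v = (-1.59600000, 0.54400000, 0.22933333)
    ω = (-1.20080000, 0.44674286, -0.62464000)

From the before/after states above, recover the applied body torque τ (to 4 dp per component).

ω₁ − ω₀ = (-0.00080000, 0.04674286, 0.07536000)
precession coupling = (0.0112, -0.0336, -0.0384)
τ = I·(Δω/dt) + ω₀×(Iω₀) = (0.0100, 0.1300, 0.1500)

τ = (0.0100, 0.1300, 0.1500)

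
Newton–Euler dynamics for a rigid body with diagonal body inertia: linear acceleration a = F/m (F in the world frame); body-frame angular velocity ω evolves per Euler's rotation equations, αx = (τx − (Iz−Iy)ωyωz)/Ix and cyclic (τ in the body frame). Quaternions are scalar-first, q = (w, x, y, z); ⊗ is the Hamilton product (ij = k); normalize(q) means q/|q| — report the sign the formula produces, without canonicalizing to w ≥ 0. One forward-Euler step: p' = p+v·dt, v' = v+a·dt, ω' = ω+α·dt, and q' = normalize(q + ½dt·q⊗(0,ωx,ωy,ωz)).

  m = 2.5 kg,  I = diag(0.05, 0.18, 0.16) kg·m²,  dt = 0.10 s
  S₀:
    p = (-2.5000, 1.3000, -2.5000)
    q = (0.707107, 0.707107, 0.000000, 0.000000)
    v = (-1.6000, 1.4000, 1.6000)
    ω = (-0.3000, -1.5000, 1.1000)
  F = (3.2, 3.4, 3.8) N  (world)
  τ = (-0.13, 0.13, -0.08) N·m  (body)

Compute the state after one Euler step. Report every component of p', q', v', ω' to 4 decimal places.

p' = (-2.6600, 1.4400, -2.3400)
q' = (0.7145, 0.6934, -0.0915, -0.0141)
v' = (-1.4720, 1.5360, 1.7520)
ω' = (-0.6260, -1.4479, 1.0134)

linear accel F/m = (1.2800, 1.3600, 1.5200)
new position p' = (-2.6600, 1.4400, -2.3400)
v + (F/m)dt = (-1.4720, 1.5360, 1.7520)
precession coupling ω×(Iω) = (0.0330, 0.0363, 0.0585)
angular accel α = (-3.2600, 0.5206, -0.8656)
new body rate ω' = (-0.6260, -1.4479, 1.0134)
q⊗(0,ω) = (0.2121321, -0.2121321, -1.8384782, -0.2828428)
q + ½dt·q⊗(0,ω), renormalized = (0.7145, 0.6934, -0.0915, -0.0141)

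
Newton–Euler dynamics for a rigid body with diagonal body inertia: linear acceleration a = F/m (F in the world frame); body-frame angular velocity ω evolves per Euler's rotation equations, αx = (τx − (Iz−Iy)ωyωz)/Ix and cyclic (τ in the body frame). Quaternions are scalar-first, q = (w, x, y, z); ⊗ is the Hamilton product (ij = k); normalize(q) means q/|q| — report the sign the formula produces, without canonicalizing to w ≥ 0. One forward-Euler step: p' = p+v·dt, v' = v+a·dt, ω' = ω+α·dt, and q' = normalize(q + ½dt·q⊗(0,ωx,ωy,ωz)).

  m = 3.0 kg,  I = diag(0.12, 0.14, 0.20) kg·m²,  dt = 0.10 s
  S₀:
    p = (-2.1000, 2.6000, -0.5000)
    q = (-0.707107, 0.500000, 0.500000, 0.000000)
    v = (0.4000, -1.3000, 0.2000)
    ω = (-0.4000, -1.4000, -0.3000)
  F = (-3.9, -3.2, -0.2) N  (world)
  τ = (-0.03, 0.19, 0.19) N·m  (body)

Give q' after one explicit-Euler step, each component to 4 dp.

q⊗(0,ω) = (0.9000000, 0.1328428, 1.1399498, -0.2878679)
updated quaternion q' = (-0.6603, 0.5052, 0.5555, -0.0144)

q' = (-0.6603, 0.5052, 0.5555, -0.0144)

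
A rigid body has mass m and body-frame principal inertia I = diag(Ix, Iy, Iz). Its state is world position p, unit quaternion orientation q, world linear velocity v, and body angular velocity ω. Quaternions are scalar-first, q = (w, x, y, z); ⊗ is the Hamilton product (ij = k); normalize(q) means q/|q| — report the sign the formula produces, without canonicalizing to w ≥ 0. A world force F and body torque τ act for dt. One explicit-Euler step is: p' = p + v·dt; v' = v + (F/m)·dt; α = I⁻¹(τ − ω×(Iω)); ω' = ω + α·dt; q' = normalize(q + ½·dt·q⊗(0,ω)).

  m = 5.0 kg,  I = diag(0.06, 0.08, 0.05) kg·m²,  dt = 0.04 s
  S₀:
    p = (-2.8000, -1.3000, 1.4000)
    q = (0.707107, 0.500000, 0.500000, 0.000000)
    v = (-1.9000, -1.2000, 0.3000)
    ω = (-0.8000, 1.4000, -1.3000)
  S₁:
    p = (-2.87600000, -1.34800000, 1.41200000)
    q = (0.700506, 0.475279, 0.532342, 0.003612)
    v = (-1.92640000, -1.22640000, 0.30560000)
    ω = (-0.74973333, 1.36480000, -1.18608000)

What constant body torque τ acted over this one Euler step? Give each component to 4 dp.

ω₁ − ω₀ = (0.05026667, -0.03520000, 0.11392000)
ω₀×(Iω₀) = (0.0546, 0.0104, -0.0224)
τ = I·(Δω/dt) + ω₀×(Iω₀) = (0.1300, -0.0600, 0.1200)

τ = (0.1300, -0.0600, 0.1200)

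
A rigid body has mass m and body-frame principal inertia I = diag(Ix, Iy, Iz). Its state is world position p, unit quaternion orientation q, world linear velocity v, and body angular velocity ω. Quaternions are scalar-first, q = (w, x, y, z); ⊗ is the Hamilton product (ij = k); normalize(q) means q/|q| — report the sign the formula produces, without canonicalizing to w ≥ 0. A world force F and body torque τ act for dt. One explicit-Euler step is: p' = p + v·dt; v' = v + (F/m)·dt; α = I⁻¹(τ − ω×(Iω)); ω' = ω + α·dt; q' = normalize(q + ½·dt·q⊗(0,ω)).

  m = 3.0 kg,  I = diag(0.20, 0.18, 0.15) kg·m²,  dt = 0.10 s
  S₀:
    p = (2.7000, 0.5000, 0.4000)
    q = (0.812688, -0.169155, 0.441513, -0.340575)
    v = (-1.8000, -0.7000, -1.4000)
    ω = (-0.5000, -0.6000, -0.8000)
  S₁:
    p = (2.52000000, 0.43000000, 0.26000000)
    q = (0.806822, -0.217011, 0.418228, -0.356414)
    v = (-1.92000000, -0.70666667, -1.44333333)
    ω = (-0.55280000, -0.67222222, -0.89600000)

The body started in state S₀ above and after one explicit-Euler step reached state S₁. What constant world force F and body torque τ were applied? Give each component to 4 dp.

F = (-3.6000, -0.2000, -1.3000)
τ = (-0.1200, -0.1100, -0.1500)

Δω = ω₁−ω₀ = (-0.05280000, -0.07222222, -0.09600000)
ω₀×(Iω₀) = (-0.0144, 0.0200, -0.0060)
applied torque τ = (-0.1200, -0.1100, -0.1500)
velocity change Δv = (-0.12000000, -0.00666667, -0.04333333)
m·(v₁−v₀)/dt = (-3.6000, -0.2000, -1.3000)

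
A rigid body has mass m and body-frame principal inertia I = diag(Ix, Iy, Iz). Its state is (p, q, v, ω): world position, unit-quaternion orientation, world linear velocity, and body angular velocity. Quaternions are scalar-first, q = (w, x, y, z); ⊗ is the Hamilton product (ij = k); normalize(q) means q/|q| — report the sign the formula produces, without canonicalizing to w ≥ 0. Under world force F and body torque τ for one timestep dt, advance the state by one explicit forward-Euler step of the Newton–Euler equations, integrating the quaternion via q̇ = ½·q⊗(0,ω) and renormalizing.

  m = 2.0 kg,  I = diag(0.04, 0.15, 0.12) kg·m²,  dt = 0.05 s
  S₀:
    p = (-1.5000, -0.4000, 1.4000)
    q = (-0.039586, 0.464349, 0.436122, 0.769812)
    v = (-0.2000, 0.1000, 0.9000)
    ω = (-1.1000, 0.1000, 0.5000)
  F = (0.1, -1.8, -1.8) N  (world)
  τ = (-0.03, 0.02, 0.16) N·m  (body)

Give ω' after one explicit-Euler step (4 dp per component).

gyro term ω×Iω = (-0.0015, 0.0440, -0.0121)
(τ − ω×Iω)/I = (-0.7125, -0.1600, 1.4342)
ω' = ω + α·dt = (-1.1356, 0.0920, 0.5717)

ω' = (-1.1356, 0.0920, 0.5717)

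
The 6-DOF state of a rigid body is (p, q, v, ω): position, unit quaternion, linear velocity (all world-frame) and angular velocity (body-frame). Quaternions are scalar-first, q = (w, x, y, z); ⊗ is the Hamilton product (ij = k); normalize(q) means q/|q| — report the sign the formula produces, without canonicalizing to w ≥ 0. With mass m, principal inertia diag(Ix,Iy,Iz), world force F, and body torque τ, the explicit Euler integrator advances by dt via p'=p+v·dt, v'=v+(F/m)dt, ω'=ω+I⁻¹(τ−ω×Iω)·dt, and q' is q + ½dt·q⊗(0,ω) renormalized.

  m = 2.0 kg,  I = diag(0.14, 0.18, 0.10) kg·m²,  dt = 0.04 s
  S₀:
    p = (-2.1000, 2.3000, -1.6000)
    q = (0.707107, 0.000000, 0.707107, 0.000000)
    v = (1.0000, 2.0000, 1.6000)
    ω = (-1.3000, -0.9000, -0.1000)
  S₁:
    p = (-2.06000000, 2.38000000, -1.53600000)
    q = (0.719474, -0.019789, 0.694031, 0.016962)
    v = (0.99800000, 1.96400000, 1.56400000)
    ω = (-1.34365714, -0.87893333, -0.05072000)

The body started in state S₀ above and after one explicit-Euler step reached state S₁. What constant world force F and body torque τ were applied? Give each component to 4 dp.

F = (-0.1000, -1.8000, -1.8000)
τ = (-0.1600, 0.1000, 0.1700)

rate change Δω = (-0.04365714, 0.02106667, 0.04928000)
gyro term ω₀×Iω₀ = (-0.0072, 0.0052, 0.0468)
I·α + gyro = (-0.1600, 0.1000, 0.1700)
Δv = v₁−v₀ = (-0.00200000, -0.03600000, -0.03600000)
m·(v₁−v₀)/dt = (-0.1000, -1.8000, -1.8000)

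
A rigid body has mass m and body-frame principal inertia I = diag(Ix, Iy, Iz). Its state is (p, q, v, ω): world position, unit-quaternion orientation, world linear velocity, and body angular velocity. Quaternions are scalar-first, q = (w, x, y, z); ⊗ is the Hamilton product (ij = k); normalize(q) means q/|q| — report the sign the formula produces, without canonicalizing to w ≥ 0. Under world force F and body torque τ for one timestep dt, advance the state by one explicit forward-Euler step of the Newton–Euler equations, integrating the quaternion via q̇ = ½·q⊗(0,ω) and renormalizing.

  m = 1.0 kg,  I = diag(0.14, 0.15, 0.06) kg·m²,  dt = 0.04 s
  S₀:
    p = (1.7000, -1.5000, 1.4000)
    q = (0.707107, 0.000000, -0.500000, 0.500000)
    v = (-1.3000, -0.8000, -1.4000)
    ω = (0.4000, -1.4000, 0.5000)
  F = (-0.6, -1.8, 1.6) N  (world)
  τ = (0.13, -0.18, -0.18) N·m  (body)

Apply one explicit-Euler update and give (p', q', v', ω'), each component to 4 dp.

p' = p + v·dt = (1.6480, -1.5320, 1.3440)
v' = v + a·dt = (-1.3240, -0.8720, -1.3360)
angular accel α = (0.4786, -1.3067, -2.9067)
new body rate ω' = (0.4191, -1.4523, 0.3837)
2q̇ = q⊗(0,ω) = (-0.9500000, 0.7328428, -0.7899498, 0.5535535)
q' = normalize(q + ½dt·q⊗(0,ω)) = (0.6878, 0.0146, -0.5156, 0.5108)

p' = (1.6480, -1.5320, 1.3440)
q' = (0.6878, 0.0146, -0.5156, 0.5108)
v' = (-1.3240, -0.8720, -1.3360)
ω' = (0.4191, -1.4523, 0.3837)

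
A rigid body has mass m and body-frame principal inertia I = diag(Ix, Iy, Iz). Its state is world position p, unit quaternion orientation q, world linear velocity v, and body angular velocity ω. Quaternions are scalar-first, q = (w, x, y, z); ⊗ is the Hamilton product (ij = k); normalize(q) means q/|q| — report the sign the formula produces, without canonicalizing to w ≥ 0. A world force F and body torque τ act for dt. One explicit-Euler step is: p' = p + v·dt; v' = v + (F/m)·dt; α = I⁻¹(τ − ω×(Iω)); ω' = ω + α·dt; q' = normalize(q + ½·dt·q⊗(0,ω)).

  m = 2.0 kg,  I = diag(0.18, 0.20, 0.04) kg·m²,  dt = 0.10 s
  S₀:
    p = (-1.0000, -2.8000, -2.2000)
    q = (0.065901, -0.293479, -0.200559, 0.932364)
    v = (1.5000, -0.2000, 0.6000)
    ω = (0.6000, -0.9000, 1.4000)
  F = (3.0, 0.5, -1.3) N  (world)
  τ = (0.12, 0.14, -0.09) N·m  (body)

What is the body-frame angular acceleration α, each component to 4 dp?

α = (-0.4533, 0.1120, -1.9800)

gyro term ω×Iω = (0.2016, 0.1176, -0.0108)
(τ − ω×Iω)/I = (-0.4533, 0.1120, -1.9800)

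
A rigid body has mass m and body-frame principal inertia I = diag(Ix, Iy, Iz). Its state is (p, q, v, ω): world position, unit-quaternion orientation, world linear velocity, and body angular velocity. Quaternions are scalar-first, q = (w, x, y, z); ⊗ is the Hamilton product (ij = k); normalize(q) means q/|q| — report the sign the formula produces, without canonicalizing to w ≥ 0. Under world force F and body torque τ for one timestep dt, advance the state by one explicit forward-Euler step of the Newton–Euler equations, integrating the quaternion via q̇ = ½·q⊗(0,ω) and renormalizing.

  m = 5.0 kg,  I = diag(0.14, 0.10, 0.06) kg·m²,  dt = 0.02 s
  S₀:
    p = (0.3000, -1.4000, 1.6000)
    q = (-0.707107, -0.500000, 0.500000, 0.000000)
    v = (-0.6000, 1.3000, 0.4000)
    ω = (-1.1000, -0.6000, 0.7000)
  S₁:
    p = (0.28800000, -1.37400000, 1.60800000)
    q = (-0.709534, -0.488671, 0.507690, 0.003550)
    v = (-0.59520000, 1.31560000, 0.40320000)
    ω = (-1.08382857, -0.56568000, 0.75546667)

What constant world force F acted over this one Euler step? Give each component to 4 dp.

velocity change Δv = (0.00480000, 0.01560000, 0.00320000)
applied force F = (1.2000, 3.9000, 0.8000)

F = (1.2000, 3.9000, 0.8000)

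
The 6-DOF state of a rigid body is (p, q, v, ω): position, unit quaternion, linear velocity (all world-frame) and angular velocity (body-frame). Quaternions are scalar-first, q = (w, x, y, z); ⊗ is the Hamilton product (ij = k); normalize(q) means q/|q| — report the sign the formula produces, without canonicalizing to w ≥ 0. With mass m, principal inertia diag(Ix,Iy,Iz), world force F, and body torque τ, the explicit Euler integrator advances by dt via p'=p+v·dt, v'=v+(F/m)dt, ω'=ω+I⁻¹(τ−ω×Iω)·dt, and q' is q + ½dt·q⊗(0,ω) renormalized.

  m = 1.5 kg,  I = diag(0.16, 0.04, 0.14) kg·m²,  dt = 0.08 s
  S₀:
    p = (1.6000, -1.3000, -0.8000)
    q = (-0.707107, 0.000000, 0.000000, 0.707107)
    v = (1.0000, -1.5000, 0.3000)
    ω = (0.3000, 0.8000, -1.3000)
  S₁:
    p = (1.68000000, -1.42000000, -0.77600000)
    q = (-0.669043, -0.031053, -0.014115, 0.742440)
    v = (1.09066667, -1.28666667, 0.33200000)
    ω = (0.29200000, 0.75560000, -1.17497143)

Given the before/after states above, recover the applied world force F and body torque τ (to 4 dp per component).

F = (1.7000, 4.0000, 0.6000)
τ = (-0.1200, -0.0300, 0.1900)

v₁ − v₀ = (0.09066667, 0.21333333, 0.03200000)
m·(v₁−v₀)/dt = (1.7000, 4.0000, 0.6000)
Δω = ω₁−ω₀ = (-0.00800000, -0.04440000, 0.12502857)
precession coupling = (-0.1040, -0.0078, -0.0288)
I·α + gyro = (-0.1200, -0.0300, 0.1900)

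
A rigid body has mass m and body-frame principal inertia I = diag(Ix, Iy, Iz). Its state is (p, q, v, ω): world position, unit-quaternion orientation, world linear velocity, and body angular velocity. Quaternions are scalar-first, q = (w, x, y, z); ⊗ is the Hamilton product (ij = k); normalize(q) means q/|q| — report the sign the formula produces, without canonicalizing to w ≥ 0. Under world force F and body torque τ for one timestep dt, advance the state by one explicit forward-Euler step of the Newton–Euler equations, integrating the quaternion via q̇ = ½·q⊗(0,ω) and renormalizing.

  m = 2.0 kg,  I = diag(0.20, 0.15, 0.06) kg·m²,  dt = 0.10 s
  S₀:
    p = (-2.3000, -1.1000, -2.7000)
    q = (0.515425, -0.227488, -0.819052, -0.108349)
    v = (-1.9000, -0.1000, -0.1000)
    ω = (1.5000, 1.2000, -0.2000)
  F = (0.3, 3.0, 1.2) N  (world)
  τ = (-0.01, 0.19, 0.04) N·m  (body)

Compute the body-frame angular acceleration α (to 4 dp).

α = (-0.1580, 1.5467, 2.1667)

precession coupling ω×(Iω) = (0.0216, -0.0420, -0.0900)
α = I⁻¹(τ − ω×Iω) = (-0.1580, 1.5467, 2.1667)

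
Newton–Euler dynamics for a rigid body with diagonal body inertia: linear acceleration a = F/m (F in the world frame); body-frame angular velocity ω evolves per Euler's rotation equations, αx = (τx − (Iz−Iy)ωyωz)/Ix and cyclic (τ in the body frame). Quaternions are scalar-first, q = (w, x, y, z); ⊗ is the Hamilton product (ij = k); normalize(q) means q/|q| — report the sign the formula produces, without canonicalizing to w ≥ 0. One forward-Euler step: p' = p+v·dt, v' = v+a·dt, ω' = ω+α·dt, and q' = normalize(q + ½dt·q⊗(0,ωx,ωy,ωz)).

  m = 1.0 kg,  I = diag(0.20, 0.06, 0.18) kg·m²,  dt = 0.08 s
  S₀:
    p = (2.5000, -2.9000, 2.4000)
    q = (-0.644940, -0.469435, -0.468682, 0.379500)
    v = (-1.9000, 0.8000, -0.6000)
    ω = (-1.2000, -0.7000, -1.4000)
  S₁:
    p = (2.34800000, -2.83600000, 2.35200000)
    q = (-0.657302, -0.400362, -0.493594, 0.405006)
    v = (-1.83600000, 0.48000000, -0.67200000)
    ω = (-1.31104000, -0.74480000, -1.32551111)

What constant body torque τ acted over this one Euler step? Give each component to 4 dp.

τ = (-0.1600, 0.0000, 0.0500)

rate change Δω = (-0.11104000, -0.04480000, 0.07448889)
gyro term ω₀×Iω₀ = (0.1176, 0.0336, -0.1176)
applied torque τ = (-0.1600, 0.0000, 0.0500)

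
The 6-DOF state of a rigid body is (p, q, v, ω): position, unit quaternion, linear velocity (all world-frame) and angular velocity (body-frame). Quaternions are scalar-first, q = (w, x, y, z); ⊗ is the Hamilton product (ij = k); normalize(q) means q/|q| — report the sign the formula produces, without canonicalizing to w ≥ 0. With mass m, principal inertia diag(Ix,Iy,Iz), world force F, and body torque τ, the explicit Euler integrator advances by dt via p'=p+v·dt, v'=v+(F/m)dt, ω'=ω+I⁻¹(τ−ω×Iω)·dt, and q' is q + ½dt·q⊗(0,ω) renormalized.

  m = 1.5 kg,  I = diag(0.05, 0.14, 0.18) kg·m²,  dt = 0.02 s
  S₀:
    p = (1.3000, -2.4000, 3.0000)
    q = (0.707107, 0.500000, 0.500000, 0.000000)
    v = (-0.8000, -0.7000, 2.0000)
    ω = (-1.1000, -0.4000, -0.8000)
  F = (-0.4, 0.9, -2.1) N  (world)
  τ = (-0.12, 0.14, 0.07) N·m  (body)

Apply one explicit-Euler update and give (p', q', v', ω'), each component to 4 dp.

p' = (1.2840, -2.4140, 3.0400)
q' = (0.7145, 0.4882, 0.5011, -0.0022)
v' = (-0.8053, -0.6880, 1.9720)
ω' = (-1.1531, -0.3637, -0.7966)

a = F/m = (-0.2667, 0.6000, -1.4000)
new position p' = (1.2840, -2.4140, 3.0400)
v + (F/m)dt = (-0.8053, -0.6880, 1.9720)
(τ − ω×Iω)/I = (-2.6560, 1.8171, 0.1689)
ω' = ω + α·dt = (-1.1531, -0.3637, -0.7966)
Hamilton product q⊗(0,ω) = (0.7500000, -1.1778177, 0.1171572, -0.2156856)
q' = normalize(q + ½dt·q⊗(0,ω)) = (0.7145, 0.4882, 0.5011, -0.0022)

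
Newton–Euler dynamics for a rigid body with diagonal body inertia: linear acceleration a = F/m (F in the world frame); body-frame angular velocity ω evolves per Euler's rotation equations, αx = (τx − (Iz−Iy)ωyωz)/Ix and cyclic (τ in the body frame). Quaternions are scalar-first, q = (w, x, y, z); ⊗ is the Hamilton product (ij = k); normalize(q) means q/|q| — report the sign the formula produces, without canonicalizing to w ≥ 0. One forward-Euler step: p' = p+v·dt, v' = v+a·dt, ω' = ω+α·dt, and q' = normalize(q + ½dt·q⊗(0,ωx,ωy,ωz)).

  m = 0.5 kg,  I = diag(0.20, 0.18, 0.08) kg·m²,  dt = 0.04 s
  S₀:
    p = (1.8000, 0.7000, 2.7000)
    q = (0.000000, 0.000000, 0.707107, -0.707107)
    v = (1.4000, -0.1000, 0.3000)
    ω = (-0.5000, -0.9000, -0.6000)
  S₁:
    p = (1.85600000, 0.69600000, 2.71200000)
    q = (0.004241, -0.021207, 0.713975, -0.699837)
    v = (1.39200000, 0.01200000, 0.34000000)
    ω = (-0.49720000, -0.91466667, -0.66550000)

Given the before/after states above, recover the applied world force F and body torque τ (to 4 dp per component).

F = (-0.1000, 1.4000, 0.5000)
τ = (-0.0400, -0.0300, -0.1400)

Δω = ω₁−ω₀ = (0.00280000, -0.01466667, -0.06550000)
precession coupling = (-0.0540, 0.0360, -0.0090)
I·α + gyro = (-0.0400, -0.0300, -0.1400)
velocity change Δv = (-0.00800000, 0.11200000, 0.04000000)
m·(v₁−v₀)/dt = (-0.1000, 1.4000, 0.5000)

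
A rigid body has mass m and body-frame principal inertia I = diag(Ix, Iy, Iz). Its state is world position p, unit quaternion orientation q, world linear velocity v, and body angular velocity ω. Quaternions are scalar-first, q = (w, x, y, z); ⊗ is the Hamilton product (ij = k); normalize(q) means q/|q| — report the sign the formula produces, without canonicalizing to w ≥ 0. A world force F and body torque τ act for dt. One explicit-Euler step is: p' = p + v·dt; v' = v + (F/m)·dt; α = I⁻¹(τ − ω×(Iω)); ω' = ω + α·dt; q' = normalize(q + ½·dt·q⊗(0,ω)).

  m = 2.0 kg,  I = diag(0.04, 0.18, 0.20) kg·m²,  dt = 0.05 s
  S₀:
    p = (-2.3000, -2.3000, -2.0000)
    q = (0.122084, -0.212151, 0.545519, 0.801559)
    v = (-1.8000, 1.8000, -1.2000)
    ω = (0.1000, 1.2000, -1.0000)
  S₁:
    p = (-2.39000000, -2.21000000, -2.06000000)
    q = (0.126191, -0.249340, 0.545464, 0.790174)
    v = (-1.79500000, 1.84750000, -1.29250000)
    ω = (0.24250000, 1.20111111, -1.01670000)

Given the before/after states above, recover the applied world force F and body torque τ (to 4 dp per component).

F = (0.2000, 1.9000, -3.7000)
τ = (0.0900, 0.0200, -0.0500)

rate change Δω = (0.14250000, 0.00111111, -0.01670000)
ω₀×(Iω₀) = (-0.0240, 0.0160, 0.0168)
τ = I·(Δω/dt) + ω₀×(Iω₀) = (0.0900, 0.0200, -0.0500)
velocity change Δv = (0.00500000, 0.04750000, -0.09250000)
applied force F = (0.2000, 1.9000, -3.7000)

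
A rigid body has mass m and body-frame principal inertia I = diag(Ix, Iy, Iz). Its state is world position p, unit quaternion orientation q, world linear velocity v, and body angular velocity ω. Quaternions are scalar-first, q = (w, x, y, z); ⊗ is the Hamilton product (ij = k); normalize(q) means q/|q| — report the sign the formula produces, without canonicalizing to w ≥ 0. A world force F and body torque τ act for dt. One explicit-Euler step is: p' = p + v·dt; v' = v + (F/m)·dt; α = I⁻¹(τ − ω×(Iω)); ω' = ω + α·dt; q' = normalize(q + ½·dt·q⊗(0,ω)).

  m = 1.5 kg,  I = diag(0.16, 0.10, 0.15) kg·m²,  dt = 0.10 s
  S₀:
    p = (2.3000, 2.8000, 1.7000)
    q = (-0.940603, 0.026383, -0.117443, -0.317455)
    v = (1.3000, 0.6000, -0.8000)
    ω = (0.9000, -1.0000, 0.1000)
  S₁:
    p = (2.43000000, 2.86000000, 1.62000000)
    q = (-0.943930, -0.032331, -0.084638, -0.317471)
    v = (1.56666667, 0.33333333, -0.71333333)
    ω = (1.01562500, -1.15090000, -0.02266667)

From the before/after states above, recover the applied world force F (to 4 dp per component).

F = (4.0000, -4.0000, 1.3000)

Δv = v₁−v₀ = (0.26666667, -0.26666667, 0.08666667)
F = m·Δv/dt = (4.0000, -4.0000, 1.3000)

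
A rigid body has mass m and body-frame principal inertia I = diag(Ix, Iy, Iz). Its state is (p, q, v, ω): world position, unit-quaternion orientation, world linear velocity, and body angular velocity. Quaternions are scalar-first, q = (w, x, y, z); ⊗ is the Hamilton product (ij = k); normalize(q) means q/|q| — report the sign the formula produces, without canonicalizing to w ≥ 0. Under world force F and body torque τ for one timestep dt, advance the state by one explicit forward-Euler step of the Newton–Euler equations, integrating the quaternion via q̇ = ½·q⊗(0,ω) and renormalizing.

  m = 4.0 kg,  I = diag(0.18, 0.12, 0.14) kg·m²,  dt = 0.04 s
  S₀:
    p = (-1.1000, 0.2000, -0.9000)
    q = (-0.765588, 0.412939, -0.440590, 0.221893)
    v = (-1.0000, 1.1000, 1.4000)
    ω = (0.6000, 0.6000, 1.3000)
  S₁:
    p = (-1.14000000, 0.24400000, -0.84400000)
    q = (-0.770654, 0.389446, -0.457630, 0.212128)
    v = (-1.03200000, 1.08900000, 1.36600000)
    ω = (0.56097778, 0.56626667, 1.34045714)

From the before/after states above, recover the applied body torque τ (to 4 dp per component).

τ = (-0.1600, -0.0700, 0.1200)

rate change Δω = (-0.03902222, -0.03373333, 0.04045714)
applied torque τ = (-0.1600, -0.0700, 0.1200)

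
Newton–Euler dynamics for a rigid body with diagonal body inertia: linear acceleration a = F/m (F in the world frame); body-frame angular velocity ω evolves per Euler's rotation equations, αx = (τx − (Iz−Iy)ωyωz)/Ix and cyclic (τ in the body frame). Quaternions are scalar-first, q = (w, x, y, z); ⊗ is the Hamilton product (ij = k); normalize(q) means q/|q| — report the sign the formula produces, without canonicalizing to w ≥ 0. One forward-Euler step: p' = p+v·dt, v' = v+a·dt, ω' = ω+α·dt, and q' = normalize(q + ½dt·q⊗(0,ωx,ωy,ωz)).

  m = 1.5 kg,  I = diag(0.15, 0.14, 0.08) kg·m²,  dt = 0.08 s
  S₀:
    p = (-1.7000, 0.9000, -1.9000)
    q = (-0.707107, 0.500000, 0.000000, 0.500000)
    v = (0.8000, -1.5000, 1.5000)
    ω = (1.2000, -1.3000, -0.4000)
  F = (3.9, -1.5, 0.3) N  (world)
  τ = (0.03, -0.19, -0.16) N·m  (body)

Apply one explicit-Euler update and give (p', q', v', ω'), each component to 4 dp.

linear accel F/m = (2.6000, -1.0000, 0.2000)
new position p' = (-1.6360, 0.7800, -1.7800)
v' = v + a·dt = (1.0080, -1.5800, 1.5160)
(τ − ω×Iω)/I = (0.4080, -1.1171, -2.1950)
new body rate ω' = (1.2326, -1.3894, -0.5756)
2q̇ = q⊗(0,ω) = (-0.4000000, -0.1985284, 1.7192391, -0.3671572)
q + ½dt·q⊗(0,ω), renormalized = (-0.7212, 0.4908, 0.0686, 0.4840)

p' = (-1.6360, 0.7800, -1.7800)
q' = (-0.7212, 0.4908, 0.0686, 0.4840)
v' = (1.0080, -1.5800, 1.5160)
ω' = (1.2326, -1.3894, -0.5756)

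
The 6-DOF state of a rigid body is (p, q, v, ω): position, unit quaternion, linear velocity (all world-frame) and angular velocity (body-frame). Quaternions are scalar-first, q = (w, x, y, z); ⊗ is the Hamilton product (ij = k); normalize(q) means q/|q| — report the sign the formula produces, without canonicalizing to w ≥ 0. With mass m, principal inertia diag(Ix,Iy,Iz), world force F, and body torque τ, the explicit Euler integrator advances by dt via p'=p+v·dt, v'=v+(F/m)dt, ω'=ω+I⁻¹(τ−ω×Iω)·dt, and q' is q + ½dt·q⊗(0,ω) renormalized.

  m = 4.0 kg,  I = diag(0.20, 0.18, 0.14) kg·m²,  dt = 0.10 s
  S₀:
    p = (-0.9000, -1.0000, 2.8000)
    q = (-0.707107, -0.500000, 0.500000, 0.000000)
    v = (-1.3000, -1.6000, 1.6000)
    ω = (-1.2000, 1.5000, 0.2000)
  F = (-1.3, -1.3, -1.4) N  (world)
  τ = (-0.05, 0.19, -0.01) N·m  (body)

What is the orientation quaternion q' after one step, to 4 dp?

Hamilton product q⊗(0,ω) = (-1.3500000, 0.9485284, -0.9606605, -0.2914214)
q' = normalize(q + ½dt·q⊗(0,ω)) = (-0.7710, -0.4505, 0.4499, -0.0145)

q' = (-0.7710, -0.4505, 0.4499, -0.0145)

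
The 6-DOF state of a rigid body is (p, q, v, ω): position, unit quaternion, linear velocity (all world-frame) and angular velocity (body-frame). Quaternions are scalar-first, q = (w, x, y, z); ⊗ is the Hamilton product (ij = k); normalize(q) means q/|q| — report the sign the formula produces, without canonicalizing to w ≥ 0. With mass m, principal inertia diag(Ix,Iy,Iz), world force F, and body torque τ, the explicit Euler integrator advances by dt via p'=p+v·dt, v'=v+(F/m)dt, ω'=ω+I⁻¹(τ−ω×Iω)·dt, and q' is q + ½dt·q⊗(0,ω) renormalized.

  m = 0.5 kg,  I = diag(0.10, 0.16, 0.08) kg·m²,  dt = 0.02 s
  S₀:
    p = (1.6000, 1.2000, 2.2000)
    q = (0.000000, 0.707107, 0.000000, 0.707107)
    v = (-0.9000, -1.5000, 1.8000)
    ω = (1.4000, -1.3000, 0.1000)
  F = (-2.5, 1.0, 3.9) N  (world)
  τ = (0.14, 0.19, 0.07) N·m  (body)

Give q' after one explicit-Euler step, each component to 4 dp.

q' = (-0.0106, 0.7162, 0.0092, 0.6978)

2q̇ = q⊗(0,ω) = (-1.0606605, 0.9192391, 0.9192391, -0.9192391)
q' = normalize(q + ½dt·q⊗(0,ω)) = (-0.0106, 0.7162, 0.0092, 0.6978)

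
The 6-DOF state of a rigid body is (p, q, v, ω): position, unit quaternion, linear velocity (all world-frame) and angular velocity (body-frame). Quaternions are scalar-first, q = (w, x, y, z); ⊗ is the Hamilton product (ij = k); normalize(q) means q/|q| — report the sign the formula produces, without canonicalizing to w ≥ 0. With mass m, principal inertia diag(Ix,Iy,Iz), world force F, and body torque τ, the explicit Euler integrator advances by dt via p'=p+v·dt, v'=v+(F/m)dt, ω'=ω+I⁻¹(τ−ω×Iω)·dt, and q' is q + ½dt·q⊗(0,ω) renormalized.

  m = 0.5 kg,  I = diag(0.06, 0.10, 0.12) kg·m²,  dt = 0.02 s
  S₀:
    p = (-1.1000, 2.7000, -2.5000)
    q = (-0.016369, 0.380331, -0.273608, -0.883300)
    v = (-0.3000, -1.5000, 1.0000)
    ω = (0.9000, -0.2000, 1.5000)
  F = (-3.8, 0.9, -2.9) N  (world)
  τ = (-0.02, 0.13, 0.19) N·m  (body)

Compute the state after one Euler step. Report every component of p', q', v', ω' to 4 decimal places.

p' = (-1.1060, 2.6700, -2.4800)
q' = (-0.0071, 0.3743, -0.2872, -0.8817)
v' = (-0.4520, -1.4640, 0.8840)
ω' = (0.8953, -0.1578, 1.5329)

linear accel F/m = (-7.6000, 1.8000, -5.8000)
new position p' = (-1.1060, 2.6700, -2.4800)
new velocity v' = (-0.4520, -1.4640, 0.8840)
gyro term ω×Iω = (-0.0060, -0.0810, -0.0072)
(τ − ω×Iω)/I = (-0.2333, 2.1100, 1.6433)
ω + α·dt = (0.8953, -0.1578, 1.5329)
Hamilton product q⊗(0,ω) = (0.9279305, -0.6018041, -1.3621927, 0.1456275)
updated quaternion q' = (-0.0071, 0.3743, -0.2872, -0.8817)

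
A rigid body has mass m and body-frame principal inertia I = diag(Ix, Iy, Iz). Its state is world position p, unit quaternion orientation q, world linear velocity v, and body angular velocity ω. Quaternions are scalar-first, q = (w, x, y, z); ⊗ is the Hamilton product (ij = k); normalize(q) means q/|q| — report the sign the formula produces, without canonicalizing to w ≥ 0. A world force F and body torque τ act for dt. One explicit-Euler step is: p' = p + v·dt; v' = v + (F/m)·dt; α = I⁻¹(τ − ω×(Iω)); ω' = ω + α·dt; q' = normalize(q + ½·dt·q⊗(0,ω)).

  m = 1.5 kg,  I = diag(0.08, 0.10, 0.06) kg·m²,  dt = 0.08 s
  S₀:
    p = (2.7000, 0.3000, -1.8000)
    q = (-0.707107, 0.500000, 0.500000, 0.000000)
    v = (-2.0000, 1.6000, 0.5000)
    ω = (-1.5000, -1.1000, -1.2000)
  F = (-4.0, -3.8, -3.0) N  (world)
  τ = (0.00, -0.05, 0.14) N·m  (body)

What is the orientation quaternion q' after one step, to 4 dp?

2q̇ = q⊗(0,ω) = (1.3000000, 0.4606605, 1.3778177, 1.0485284)
q' = normalize(q + ½dt·q⊗(0,ω)) = (-0.6526, 0.5164, 0.5529, 0.0418)

q' = (-0.6526, 0.5164, 0.5529, 0.0418)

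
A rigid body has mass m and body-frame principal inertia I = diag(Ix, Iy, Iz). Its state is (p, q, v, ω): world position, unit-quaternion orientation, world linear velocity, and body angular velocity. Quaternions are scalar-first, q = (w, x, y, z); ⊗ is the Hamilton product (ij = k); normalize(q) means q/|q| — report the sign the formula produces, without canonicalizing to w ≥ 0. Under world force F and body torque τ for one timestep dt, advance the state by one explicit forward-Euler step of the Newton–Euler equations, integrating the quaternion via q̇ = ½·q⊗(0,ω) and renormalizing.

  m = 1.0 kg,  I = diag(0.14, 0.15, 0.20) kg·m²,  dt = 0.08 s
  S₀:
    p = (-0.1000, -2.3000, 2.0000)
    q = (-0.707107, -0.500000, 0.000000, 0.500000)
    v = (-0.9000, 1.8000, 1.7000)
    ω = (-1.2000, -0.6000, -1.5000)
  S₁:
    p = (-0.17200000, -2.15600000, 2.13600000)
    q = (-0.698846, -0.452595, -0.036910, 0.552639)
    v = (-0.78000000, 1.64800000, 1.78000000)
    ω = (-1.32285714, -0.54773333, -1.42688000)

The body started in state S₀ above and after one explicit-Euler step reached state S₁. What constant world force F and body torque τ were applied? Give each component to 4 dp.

rate change Δω = (-0.12285714, 0.05226667, 0.07312000)
precession coupling = (0.0450, -0.1080, 0.0072)
I·α + gyro = (-0.1700, -0.0100, 0.1900)
Δv = v₁−v₀ = (0.12000000, -0.15200000, 0.08000000)
applied force F = (1.5000, -1.9000, 1.0000)

F = (1.5000, -1.9000, 1.0000)
τ = (-0.1700, -0.0100, 0.1900)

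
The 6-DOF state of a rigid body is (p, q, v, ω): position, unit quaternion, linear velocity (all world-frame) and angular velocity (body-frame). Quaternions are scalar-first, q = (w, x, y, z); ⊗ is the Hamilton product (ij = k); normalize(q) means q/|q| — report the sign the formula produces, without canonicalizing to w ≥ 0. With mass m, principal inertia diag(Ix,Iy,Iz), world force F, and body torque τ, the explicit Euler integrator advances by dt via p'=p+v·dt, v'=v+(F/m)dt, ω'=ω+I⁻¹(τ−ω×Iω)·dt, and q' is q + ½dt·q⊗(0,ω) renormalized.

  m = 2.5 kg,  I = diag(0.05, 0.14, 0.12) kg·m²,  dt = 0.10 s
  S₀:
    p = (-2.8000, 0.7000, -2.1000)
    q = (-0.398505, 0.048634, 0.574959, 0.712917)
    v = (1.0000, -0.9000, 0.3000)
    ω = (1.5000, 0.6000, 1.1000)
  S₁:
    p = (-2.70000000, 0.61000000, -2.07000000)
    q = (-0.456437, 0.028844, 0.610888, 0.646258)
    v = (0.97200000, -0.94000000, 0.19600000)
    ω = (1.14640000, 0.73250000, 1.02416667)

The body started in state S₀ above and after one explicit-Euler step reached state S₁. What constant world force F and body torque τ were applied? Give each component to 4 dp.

ω₁ − ω₀ = (-0.35360000, 0.13250000, -0.07583333)
gyro term ω₀×Iω₀ = (-0.0132, -0.1155, 0.0810)
I·α + gyro = (-0.1900, 0.0700, -0.0100)
velocity change Δv = (-0.02800000, -0.04000000, -0.10400000)
F = m·Δv/dt = (-0.7000, -1.0000, -2.6000)

F = (-0.7000, -1.0000, -2.6000)
τ = (-0.1900, 0.0700, -0.0100)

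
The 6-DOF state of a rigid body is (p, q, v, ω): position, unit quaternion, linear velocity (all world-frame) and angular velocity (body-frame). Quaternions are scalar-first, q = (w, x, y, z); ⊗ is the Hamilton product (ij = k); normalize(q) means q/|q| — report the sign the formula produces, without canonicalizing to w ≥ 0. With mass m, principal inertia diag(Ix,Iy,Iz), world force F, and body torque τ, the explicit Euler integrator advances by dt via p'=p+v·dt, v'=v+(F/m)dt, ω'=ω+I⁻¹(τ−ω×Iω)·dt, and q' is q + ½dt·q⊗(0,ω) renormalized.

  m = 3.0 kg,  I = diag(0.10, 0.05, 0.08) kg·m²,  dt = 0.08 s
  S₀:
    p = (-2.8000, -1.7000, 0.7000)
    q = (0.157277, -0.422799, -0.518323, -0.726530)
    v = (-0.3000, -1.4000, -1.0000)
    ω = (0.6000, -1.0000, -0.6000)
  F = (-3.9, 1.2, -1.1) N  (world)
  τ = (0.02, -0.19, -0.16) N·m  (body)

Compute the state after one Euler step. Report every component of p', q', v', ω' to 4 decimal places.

a = F/m = (-1.3000, 0.4000, -0.3667)
new position p' = (-2.8240, -1.8120, 0.6200)
v' = v + a·dt = (-0.4040, -1.3680, -1.0293)
angular accel α = (0.0200, -3.6560, -2.3750)
new body rate ω' = (0.6016, -1.2925, -0.7900)
2q̇ = q⊗(0,ω) = (-0.7005616, -0.3211700, -0.8468744, 0.6394266)
q' = normalize(q + ½dt·q⊗(0,ω)) = (0.1291, -0.4350, -0.5514, -0.7000)

p' = (-2.8240, -1.8120, 0.6200)
q' = (0.1291, -0.4350, -0.5514, -0.7000)
v' = (-0.4040, -1.3680, -1.0293)
ω' = (0.6016, -1.2925, -0.7900)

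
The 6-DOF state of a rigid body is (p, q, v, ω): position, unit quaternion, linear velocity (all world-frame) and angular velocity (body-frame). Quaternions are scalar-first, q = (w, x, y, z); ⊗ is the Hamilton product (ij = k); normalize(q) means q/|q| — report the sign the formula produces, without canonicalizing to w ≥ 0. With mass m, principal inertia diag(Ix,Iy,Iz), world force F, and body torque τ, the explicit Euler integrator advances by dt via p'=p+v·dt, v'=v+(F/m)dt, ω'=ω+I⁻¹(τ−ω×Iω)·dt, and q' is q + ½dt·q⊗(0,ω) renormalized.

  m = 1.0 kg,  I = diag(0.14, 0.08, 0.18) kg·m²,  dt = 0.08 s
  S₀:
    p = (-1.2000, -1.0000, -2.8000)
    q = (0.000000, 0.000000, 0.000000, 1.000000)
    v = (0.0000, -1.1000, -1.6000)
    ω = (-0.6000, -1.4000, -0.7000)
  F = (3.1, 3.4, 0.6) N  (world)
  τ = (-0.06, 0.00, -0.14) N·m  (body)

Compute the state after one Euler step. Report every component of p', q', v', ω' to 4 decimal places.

p' = (-1.2000, -1.0880, -2.9280)
q' = (0.0279, 0.0559, -0.0239, 0.9978)
v' = (0.2480, -0.8280, -1.5520)
ω' = (-0.6903, -1.3832, -0.7398)

gyro term ω×Iω = (0.0980, -0.0168, -0.0504)
α = I⁻¹(τ − ω×Iω) = (-1.1286, 0.2100, -0.4978)
new body rate ω' = (-0.6903, -1.3832, -0.7398)
Hamilton product q⊗(0,ω) = (0.7000000, 1.4000000, -0.6000000, 0.0000000)
updated quaternion q' = (0.0279, 0.0559, -0.0239, 0.9978)
a = F/m = (3.1000, 3.4000, 0.6000)
p' = p + v·dt = (-1.2000, -1.0880, -2.9280)
v + (F/m)dt = (0.2480, -0.8280, -1.5520)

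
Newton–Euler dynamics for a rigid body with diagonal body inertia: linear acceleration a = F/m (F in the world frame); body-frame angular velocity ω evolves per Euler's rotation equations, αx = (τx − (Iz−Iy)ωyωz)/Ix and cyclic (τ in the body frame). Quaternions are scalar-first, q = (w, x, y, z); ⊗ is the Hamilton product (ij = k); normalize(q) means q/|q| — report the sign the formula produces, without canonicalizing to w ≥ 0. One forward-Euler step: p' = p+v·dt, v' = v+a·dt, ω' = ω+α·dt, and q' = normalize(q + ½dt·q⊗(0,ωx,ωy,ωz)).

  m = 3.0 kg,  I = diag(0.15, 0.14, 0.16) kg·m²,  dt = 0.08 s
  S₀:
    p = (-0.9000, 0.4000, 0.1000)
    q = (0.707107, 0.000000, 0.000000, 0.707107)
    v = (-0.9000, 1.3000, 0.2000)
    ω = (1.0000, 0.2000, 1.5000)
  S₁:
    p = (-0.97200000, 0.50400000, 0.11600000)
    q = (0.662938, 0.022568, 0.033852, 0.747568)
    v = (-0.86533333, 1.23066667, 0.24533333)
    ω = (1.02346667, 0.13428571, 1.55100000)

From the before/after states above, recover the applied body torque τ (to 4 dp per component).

ω₁ − ω₀ = (0.02346667, -0.06571429, 0.05100000)
precession coupling = (0.0060, -0.0150, -0.0020)
τ = I·(Δω/dt) + ω₀×(Iω₀) = (0.0500, -0.1300, 0.1000)

τ = (0.0500, -0.1300, 0.1000)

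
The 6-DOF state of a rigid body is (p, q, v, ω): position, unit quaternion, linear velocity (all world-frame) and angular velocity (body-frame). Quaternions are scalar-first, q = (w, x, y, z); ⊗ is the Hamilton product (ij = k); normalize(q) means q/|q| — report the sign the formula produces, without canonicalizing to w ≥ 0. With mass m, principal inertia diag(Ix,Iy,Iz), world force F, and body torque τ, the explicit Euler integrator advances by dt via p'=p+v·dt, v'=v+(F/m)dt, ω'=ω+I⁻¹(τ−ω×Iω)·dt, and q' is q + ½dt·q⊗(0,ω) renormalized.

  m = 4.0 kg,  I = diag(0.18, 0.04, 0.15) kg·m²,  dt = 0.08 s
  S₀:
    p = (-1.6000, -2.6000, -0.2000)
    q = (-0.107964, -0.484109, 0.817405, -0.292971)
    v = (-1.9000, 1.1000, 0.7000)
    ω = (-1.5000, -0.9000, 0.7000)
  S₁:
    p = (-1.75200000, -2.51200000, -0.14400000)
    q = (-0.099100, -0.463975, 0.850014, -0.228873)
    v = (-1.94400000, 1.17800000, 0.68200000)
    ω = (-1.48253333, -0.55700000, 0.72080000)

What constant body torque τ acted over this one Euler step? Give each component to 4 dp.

τ = (-0.0300, 0.1400, -0.1500)

rate change Δω = (0.01746667, 0.34300000, 0.02080000)
ω₀×(Iω₀) = (-0.0693, -0.0315, -0.1890)
I·α + gyro = (-0.0300, 0.1400, -0.1500)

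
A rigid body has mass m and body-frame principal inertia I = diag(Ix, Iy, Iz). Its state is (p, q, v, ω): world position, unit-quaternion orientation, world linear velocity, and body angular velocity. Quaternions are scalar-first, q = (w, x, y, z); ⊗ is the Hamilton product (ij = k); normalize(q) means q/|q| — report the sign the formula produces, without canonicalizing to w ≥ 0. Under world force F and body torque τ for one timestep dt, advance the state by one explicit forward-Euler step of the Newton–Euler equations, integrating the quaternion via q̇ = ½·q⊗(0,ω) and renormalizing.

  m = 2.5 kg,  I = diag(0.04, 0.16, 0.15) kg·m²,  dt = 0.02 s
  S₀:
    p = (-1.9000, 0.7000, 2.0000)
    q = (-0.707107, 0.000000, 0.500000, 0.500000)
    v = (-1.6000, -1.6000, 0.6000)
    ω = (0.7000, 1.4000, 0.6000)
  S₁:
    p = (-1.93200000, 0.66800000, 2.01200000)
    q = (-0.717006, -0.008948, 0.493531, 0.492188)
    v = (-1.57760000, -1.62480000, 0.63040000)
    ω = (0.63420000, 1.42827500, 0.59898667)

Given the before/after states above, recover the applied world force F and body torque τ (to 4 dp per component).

F = (2.8000, -3.1000, 3.8000)
τ = (-0.1400, 0.1800, 0.1100)

rate change Δω = (-0.06580000, 0.02827500, -0.00101333)
gyro term ω₀×Iω₀ = (-0.0084, -0.0462, 0.1176)
τ = I·(Δω/dt) + ω₀×(Iω₀) = (-0.1400, 0.1800, 0.1100)
Δv = v₁−v₀ = (0.02240000, -0.02480000, 0.03040000)
m·(v₁−v₀)/dt = (2.8000, -3.1000, 3.8000)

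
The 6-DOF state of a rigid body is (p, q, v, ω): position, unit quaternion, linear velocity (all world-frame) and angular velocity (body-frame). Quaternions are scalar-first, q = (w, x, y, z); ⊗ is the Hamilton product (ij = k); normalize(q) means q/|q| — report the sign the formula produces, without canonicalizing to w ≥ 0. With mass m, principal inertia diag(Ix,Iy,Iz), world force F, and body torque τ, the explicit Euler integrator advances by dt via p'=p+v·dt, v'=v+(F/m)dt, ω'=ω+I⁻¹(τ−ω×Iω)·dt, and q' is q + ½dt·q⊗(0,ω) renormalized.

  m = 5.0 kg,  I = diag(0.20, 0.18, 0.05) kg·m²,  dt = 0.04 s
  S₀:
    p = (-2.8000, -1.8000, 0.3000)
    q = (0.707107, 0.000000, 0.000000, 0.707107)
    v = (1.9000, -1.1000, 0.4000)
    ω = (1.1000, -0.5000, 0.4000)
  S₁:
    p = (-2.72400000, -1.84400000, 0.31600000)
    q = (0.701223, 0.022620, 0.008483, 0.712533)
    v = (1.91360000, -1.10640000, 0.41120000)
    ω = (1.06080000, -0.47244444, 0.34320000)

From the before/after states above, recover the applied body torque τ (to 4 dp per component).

τ = (-0.1700, 0.1900, -0.0600)

rate change Δω = (-0.03920000, 0.02755556, -0.05680000)
applied torque τ = (-0.1700, 0.1900, -0.0600)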